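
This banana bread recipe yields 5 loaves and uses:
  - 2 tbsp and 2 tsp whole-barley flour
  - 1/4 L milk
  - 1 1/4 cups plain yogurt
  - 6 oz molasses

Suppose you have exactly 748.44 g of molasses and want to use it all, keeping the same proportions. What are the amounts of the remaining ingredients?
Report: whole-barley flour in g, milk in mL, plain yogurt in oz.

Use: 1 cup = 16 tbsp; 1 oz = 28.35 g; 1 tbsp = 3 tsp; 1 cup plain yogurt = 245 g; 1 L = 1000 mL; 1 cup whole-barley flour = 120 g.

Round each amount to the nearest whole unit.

The original recipe has 170.1 g of molasses, so the scaling factor is 748.44 ÷ 170.1 = 22/5 = 4.4.
whole-barley flour: (2 tbsp + 2 tsp = 8/3 tbsp) × 22/5 ÷ 16 tbsp/cup × 120 g/cup = 88 g
milk: 0.25 L × 22/5 × 1000 mL/L = 1100 mL
plain yogurt: 1.25 cup × 22/5 × 245 g/cup ÷ 28.35 g/oz ≈ 48 oz

whole-barley flour: 88 g; milk: 1100 mL; plain yogurt: 48 oz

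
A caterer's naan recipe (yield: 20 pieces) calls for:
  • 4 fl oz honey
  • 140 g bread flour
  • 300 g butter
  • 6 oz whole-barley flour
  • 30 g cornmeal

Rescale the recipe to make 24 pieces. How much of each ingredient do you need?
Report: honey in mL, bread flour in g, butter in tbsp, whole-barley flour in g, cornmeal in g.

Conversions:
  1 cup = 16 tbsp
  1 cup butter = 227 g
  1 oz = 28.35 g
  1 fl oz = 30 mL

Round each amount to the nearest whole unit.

honey: 144 mL; bread flour: 168 g; butter: 25 tbsp; whole-barley flour: 204 g; cornmeal: 36 g

Scaling factor: 24/20 = 6/5 = 1.2.
honey: 4 fl oz × 6/5 × 30 mL/fl oz = 144 mL
bread flour: 140 g × 6/5 = 168 g
butter: 300 g × 6/5 ÷ 227 g/cup × 16 tbsp/cup ≈ 25 tbsp
whole-barley flour: 6 oz × 6/5 × 28.35 g/oz ≈ 204 g
cornmeal: 30 g × 6/5 = 36 g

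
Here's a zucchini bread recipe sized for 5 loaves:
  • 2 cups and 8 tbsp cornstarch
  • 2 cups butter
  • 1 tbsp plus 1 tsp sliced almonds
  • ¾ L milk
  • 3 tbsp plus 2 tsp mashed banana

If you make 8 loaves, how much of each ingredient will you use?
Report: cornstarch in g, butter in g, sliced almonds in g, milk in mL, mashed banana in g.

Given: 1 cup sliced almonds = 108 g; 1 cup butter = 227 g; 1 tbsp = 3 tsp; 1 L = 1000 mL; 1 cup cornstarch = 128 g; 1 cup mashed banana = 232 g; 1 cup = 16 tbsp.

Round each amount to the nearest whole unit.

cornstarch: 512 g; butter: 726 g; sliced almonds: 14 g; milk: 1200 mL; mashed banana: 85 g

Scaling factor: 8/5 = 1.6.
cornstarch: (2 cup + 8 tbsp = 2.5 cup) × 8/5 × 128 g/cup = 512 g
butter: 2 cup × 8/5 × 227 g/cup ≈ 726 g
sliced almonds: (1 tbsp + 1 tsp = 4/3 tbsp) × 8/5 ÷ 16 tbsp/cup × 108 g/cup ≈ 14 g
milk: 0.75 L × 8/5 × 1000 mL/L = 1200 mL
mashed banana: (3 tbsp + 2 tsp = 11/3 tbsp) × 8/5 ÷ 16 tbsp/cup × 232 g/cup ≈ 85 g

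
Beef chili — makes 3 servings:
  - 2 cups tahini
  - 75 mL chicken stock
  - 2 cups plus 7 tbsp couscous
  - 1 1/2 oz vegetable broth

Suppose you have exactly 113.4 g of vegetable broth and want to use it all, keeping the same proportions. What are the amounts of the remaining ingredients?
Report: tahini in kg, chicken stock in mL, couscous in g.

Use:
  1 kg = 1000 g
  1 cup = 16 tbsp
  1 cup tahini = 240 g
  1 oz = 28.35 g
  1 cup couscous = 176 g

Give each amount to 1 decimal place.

The original recipe has 42.525 g of vegetable broth, so the scaling factor is 113.4 ÷ 42.525 = 8/3.
tahini: 2 cup × 8/3 × 240 g/cup ÷ 1000 g/kg ≈ 1.3 kg
chicken stock: 75 mL × 8/3 = 200.0 mL
couscous: (2 cup + 7 tbsp = 2.4375 cup) × 8/3 × 176 g/cup = 1144.0 g

tahini: 1.3 kg; chicken stock: 200.0 mL; couscous: 1144.0 g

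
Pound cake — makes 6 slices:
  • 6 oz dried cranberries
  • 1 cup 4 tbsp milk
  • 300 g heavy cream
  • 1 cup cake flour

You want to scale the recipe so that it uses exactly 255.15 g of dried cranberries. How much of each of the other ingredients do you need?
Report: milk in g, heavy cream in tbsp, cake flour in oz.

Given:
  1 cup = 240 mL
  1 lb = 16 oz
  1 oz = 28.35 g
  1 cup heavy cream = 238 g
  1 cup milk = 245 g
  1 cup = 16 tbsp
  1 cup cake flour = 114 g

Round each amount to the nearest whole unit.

The original recipe has 170.1 g of dried cranberries, so the scaling factor is 255.15 ÷ 170.1 = 3/2 = 1.5.
milk: (1 cup + 4 tbsp = 1.25 cup) × 3/2 × 245 g/cup ≈ 459 g
heavy cream: 300 g × 3/2 ÷ 238 g/cup × 16 tbsp/cup ≈ 30 tbsp
cake flour: 1 cup × 3/2 × 114 g/cup ÷ 28.35 g/oz ≈ 6 oz

milk: 459 g; heavy cream: 30 tbsp; cake flour: 6 oz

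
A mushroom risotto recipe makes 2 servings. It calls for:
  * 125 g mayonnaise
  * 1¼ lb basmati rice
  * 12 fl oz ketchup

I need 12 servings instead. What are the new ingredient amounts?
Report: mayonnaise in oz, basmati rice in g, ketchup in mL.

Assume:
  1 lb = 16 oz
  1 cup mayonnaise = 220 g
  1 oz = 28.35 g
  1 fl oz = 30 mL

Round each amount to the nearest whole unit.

mayonnaise: 26 oz; basmati rice: 3402 g; ketchup: 2160 mL

Scaling factor: 12/2 = 6.
mayonnaise: 125 g × 6 ÷ 28.35 g/oz ≈ 26 oz
basmati rice: 1.25 lb × 6 × 16 oz/lb × 28.35 g/oz = 3402 g
ketchup: 12 fl oz × 6 × 30 mL/fl oz = 2160 mL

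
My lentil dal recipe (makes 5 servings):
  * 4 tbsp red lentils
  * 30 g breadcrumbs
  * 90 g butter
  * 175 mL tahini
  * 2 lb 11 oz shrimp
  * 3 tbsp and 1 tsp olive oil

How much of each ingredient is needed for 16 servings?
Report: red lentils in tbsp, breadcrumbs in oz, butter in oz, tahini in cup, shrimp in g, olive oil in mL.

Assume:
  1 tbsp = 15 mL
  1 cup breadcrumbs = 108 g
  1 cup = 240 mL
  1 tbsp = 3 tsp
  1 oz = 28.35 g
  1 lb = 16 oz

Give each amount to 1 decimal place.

red lentils: 12.8 tbsp; breadcrumbs: 3.4 oz; butter: 10.2 oz; tahini: 2.3 cup; shrimp: 3901.0 g; olive oil: 160.0 mL

Scaling factor: 16/5 = 3.2.
red lentils: 4 tbsp × 16/5 = 12.8 tbsp
breadcrumbs: 30 g × 16/5 ÷ 28.35 g/oz ≈ 3.4 oz
butter: 90 g × 16/5 ÷ 28.35 g/oz ≈ 10.2 oz
tahini: 175 mL × 16/5 ÷ 240 mL/cup ≈ 2.3 cup
shrimp: (2 lb + 11 oz = 2.6875 lb) × 16/5 × 16 oz/lb × 28.35 g/oz ≈ 3901.0 g
olive oil: (3 tbsp + 1 tsp = 10/3 tbsp) × 16/5 × 15 mL/tbsp = 160.0 mL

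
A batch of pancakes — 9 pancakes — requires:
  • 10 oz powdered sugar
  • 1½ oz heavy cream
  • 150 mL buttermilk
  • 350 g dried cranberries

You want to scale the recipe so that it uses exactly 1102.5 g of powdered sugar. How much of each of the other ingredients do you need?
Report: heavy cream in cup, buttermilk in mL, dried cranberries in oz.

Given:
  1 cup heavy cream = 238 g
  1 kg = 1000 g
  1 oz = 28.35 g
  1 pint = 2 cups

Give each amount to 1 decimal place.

The original recipe has 283.5 g of powdered sugar, so the scaling factor is 1102.5 ÷ 283.5 = 35/9.
heavy cream: 1.5 oz × 35/9 × 28.35 g/oz ÷ 238 g/cup ≈ 0.7 cup
buttermilk: 150 mL × 35/9 ≈ 583.3 mL
dried cranberries: 350 g × 35/9 ÷ 28.35 g/oz ≈ 48.0 oz

heavy cream: 0.7 cup; buttermilk: 583.3 mL; dried cranberries: 48.0 oz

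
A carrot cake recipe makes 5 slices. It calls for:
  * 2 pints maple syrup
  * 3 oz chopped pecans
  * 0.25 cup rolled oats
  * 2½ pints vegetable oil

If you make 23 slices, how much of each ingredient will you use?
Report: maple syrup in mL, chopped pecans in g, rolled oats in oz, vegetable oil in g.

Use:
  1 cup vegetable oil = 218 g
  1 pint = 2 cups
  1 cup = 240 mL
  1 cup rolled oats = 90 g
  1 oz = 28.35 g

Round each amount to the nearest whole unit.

maple syrup: 4416 mL; chopped pecans: 391 g; rolled oats: 4 oz; vegetable oil: 5014 g

Scaling factor: 23/5 = 4.6.
maple syrup: 2 pint × 23/5 × 2 cup/pint × 240 mL/cup = 4416 mL
chopped pecans: 3 oz × 23/5 × 28.35 g/oz ≈ 391 g
rolled oats: 0.25 cup × 23/5 × 90 g/cup ÷ 28.35 g/oz ≈ 4 oz
vegetable oil: 2.5 pint × 23/5 × 2 cup/pint × 218 g/cup = 5014 g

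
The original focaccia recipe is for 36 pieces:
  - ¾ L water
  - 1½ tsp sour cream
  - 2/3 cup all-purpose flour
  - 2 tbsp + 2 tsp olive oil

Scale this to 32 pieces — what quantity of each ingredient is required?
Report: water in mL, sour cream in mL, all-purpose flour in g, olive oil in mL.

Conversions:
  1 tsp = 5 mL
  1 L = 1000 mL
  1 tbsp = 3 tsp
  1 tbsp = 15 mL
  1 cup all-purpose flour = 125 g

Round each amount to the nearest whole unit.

Scaling factor: 32/36 = 8/9.
water: 0.75 L × 8/9 × 1000 mL/L ≈ 667 mL
sour cream: 1.5 tsp × 8/9 × 5 mL/tsp ≈ 7 mL
all-purpose flour: 2/3 cup × 8/9 × 125 g/cup ≈ 74 g
olive oil: (2 tbsp + 2 tsp = 8/3 tbsp) × 8/9 × 15 mL/tbsp ≈ 36 mL

water: 667 mL; sour cream: 7 mL; all-purpose flour: 74 g; olive oil: 36 mL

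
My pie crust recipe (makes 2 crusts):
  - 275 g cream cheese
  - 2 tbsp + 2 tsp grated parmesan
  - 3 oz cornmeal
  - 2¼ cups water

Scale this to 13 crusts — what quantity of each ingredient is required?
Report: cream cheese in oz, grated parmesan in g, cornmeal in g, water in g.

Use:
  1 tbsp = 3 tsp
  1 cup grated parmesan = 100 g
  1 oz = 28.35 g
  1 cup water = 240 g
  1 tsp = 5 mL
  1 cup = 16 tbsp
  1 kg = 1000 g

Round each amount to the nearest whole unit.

Scaling factor: 13/2 = 6.5.
cream cheese: 275 g × 13/2 ÷ 28.35 g/oz ≈ 63 oz
grated parmesan: (2 tbsp + 2 tsp = 8/3 tbsp) × 13/2 ÷ 16 tbsp/cup × 100 g/cup ≈ 108 g
cornmeal: 3 oz × 13/2 × 28.35 g/oz ≈ 553 g
water: 2.25 cup × 13/2 × 240 g/cup = 3510 g

cream cheese: 63 oz; grated parmesan: 108 g; cornmeal: 553 g; water: 3510 g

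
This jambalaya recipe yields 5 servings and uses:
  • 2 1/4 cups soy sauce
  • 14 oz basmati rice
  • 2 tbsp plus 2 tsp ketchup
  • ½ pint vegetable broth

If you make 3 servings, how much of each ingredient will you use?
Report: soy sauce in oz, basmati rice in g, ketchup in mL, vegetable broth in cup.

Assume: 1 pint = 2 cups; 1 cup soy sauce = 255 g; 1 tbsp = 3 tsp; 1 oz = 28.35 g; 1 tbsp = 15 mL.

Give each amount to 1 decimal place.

soy sauce: 12.1 oz; basmati rice: 238.1 g; ketchup: 24.0 mL; vegetable broth: 0.6 cup

Scaling factor: 3/5 = 0.6.
soy sauce: 2.25 cup × 3/5 × 255 g/cup ÷ 28.35 g/oz ≈ 12.1 oz
basmati rice: 14 oz × 3/5 × 28.35 g/oz ≈ 238.1 g
ketchup: (2 tbsp + 2 tsp = 8/3 tbsp) × 3/5 × 15 mL/tbsp = 24.0 mL
vegetable broth: 0.5 pint × 3/5 × 2 cup/pint = 0.6 cup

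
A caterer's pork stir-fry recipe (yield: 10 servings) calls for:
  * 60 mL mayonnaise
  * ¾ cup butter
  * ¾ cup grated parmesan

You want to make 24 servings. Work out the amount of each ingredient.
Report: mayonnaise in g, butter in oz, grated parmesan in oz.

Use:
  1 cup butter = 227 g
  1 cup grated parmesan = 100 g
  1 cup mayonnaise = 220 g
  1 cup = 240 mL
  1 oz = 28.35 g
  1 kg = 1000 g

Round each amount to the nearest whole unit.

mayonnaise: 132 g; butter: 14 oz; grated parmesan: 6 oz

Scaling factor: 24/10 = 12/5 = 2.4.
mayonnaise: 60 mL × 12/5 ÷ 240 mL/cup × 220 g/cup = 132 g
butter: 0.75 cup × 12/5 × 227 g/cup ÷ 28.35 g/oz ≈ 14 oz
grated parmesan: 0.75 cup × 12/5 × 100 g/cup ÷ 28.35 g/oz ≈ 6 oz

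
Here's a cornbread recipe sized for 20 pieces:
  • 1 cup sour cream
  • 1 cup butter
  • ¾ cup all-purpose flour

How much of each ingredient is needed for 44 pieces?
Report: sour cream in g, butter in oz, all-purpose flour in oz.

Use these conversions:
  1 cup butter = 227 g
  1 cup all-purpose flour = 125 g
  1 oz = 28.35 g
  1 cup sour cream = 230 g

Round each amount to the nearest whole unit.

Scaling factor: 44/20 = 11/5 = 2.2.
sour cream: 1 cup × 11/5 × 230 g/cup = 506 g
butter: 1 cup × 11/5 × 227 g/cup ÷ 28.35 g/oz ≈ 18 oz
all-purpose flour: 0.75 cup × 11/5 × 125 g/cup ÷ 28.35 g/oz ≈ 7 oz

sour cream: 506 g; butter: 18 oz; all-purpose flour: 7 oz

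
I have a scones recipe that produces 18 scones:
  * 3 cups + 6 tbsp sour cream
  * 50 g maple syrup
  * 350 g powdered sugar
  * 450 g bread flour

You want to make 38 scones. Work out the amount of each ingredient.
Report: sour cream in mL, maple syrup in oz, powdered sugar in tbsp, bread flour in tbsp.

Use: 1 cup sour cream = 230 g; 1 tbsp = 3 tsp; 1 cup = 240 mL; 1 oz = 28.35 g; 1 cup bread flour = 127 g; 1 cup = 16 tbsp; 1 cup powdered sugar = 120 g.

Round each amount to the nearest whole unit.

sour cream: 1710 mL; maple syrup: 4 oz; powdered sugar: 99 tbsp; bread flour: 120 tbsp

Scaling factor: 38/18 = 19/9.
sour cream: (3 cup + 6 tbsp = 3.375 cup) × 19/9 × 240 mL/cup = 1710 mL
maple syrup: 50 g × 19/9 ÷ 28.35 g/oz ≈ 4 oz
powdered sugar: 350 g × 19/9 ÷ 120 g/cup × 16 tbsp/cup ≈ 99 tbsp
bread flour: 450 g × 19/9 ÷ 127 g/cup × 16 tbsp/cup ≈ 120 tbsp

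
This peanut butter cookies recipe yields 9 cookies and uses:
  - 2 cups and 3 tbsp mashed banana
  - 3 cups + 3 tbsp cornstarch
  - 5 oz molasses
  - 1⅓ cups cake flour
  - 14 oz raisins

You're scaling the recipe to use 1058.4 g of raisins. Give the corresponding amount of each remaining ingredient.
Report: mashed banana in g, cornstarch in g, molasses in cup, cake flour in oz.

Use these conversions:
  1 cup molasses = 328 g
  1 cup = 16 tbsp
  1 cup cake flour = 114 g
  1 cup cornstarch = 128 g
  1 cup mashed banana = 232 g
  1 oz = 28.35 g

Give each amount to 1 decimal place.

The original recipe has 396.9 g of raisins, so the scaling factor is 1058.4 ÷ 396.9 = 8/3.
mashed banana: (2 cup + 3 tbsp = 2.1875 cup) × 8/3 × 232 g/cup ≈ 1353.3 g
cornstarch: (3 cup + 3 tbsp = 3.1875 cup) × 8/3 × 128 g/cup = 1088.0 g
molasses: 5 oz × 8/3 × 28.35 g/oz ÷ 328 g/cup ≈ 1.2 cup
cake flour: 4/3 cup × 8/3 × 114 g/cup ÷ 28.35 g/oz ≈ 14.3 oz

mashed banana: 1353.3 g; cornstarch: 1088.0 g; molasses: 1.2 cup; cake flour: 14.3 oz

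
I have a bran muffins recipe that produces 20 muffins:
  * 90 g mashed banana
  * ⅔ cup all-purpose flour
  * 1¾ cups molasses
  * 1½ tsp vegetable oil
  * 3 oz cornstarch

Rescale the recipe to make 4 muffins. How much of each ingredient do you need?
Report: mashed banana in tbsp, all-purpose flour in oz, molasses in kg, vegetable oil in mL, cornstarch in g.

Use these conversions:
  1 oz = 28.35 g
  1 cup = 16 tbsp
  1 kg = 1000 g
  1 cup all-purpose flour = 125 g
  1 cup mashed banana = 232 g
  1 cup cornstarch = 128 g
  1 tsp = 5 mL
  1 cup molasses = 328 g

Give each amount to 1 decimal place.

mashed banana: 1.2 tbsp; all-purpose flour: 0.6 oz; molasses: 0.1 kg; vegetable oil: 1.5 mL; cornstarch: 17.0 g

Scaling factor: 4/20 = 1/5 = 0.2.
mashed banana: 90 g × 1/5 ÷ 232 g/cup × 16 tbsp/cup ≈ 1.2 tbsp
all-purpose flour: 2/3 cup × 1/5 × 125 g/cup ÷ 28.35 g/oz ≈ 0.6 oz
molasses: 1.75 cup × 1/5 × 328 g/cup ÷ 1000 g/kg ≈ 0.1 kg
vegetable oil: 1.5 tsp × 1/5 × 5 mL/tsp = 1.5 mL
cornstarch: 3 oz × 1/5 × 28.35 g/oz ≈ 17.0 g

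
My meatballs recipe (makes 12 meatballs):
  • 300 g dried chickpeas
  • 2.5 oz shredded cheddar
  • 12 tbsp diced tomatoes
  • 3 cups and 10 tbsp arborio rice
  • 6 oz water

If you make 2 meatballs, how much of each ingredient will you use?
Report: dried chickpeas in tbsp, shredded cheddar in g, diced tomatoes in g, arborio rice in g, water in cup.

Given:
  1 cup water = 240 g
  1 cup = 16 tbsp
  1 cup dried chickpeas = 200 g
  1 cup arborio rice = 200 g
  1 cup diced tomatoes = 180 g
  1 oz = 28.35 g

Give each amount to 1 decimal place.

dried chickpeas: 4.0 tbsp; shredded cheddar: 11.8 g; diced tomatoes: 22.5 g; arborio rice: 120.8 g; water: 0.1 cup

Scaling factor: 2/12 = 1/6.
dried chickpeas: 300 g × 1/6 ÷ 200 g/cup × 16 tbsp/cup = 4.0 tbsp
shredded cheddar: 2.5 oz × 1/6 × 28.35 g/oz ≈ 11.8 g
diced tomatoes: 12 tbsp × 1/6 ÷ 16 tbsp/cup × 180 g/cup = 22.5 g
arborio rice: (3 cup + 10 tbsp = 3.625 cup) × 1/6 × 200 g/cup ≈ 120.8 g
water: 6 oz × 1/6 × 28.35 g/oz ÷ 240 g/cup ≈ 0.1 cup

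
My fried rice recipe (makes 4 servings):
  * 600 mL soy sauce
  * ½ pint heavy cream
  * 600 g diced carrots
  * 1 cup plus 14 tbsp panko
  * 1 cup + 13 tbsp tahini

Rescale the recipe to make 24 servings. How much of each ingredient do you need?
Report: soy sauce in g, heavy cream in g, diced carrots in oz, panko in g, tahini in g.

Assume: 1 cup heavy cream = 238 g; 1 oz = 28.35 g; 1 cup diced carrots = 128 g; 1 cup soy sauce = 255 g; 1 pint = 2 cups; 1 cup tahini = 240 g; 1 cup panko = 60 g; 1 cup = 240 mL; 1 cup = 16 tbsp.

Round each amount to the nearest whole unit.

soy sauce: 3825 g; heavy cream: 1428 g; diced carrots: 127 oz; panko: 675 g; tahini: 2610 g

Scaling factor: 24/4 = 6.
soy sauce: 600 mL × 6 ÷ 240 mL/cup × 255 g/cup = 3825 g
heavy cream: 0.5 pint × 6 × 2 cup/pint × 238 g/cup = 1428 g
diced carrots: 600 g × 6 ÷ 28.35 g/oz ≈ 127 oz
panko: (1 cup + 14 tbsp = 1.875 cup) × 6 × 60 g/cup = 675 g
tahini: (1 cup + 13 tbsp = 1.8125 cup) × 6 × 240 g/cup = 2610 g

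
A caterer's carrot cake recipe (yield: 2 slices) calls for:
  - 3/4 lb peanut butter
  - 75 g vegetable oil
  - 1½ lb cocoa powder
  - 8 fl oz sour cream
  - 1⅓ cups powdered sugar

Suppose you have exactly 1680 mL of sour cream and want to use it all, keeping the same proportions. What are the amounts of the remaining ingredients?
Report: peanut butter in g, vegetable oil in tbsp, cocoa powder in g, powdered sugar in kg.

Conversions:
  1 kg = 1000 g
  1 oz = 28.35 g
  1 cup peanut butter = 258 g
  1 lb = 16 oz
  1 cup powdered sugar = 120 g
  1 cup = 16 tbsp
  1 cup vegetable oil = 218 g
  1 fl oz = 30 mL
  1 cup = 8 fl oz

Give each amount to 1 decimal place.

The original recipe has 240 mL of sour cream, so the scaling factor is 1680 ÷ 240 = 7.
peanut butter: 0.75 lb × 7 × 16 oz/lb × 28.35 g/oz = 2381.4 g
vegetable oil: 75 g × 7 ÷ 218 g/cup × 16 tbsp/cup ≈ 38.5 tbsp
cocoa powder: 1.5 lb × 7 × 16 oz/lb × 28.35 g/oz = 4762.8 g
powdered sugar: 4/3 cup × 7 × 120 g/cup ÷ 1000 g/kg ≈ 1.1 kg

peanut butter: 2381.4 g; vegetable oil: 38.5 tbsp; cocoa powder: 4762.8 g; powdered sugar: 1.1 kg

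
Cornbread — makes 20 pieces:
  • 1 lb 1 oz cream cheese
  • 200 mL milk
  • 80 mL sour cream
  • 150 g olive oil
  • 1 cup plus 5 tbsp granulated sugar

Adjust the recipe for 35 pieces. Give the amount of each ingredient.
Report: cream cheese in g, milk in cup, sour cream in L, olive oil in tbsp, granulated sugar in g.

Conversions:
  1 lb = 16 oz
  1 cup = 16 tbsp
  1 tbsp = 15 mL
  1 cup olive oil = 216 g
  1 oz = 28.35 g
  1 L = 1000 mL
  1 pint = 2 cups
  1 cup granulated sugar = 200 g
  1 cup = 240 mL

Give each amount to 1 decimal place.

Scaling factor: 35/20 = 7/4 = 1.75.
cream cheese: (1 lb + 1 oz = 1.0625 lb) × 7/4 × 16 oz/lb × 28.35 g/oz ≈ 843.4 g
milk: 200 mL × 7/4 ÷ 240 mL/cup ≈ 1.5 cup
sour cream: 80 mL × 7/4 ÷ 1000 mL/L ≈ 0.1 L
olive oil: 150 g × 7/4 ÷ 216 g/cup × 16 tbsp/cup ≈ 19.4 tbsp
granulated sugar: (1 cup + 5 tbsp = 1.3125 cup) × 7/4 × 200 g/cup ≈ 459.4 g

cream cheese: 843.4 g; milk: 1.5 cup; sour cream: 0.1 L; olive oil: 19.4 tbsp; granulated sugar: 459.4 g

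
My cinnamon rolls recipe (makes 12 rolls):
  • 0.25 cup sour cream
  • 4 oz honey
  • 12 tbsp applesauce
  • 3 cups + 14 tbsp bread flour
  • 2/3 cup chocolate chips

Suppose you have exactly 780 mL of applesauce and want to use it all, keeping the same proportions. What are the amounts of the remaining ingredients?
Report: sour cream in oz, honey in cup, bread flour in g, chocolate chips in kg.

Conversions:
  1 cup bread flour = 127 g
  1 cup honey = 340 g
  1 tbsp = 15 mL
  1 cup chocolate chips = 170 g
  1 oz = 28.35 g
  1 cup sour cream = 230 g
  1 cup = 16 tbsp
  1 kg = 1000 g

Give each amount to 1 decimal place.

sour cream: 8.8 oz; honey: 1.4 cup; bread flour: 2132.5 g; chocolate chips: 0.5 kg

The original recipe has 180 mL of applesauce, so the scaling factor is 780 ÷ 180 = 13/3.
sour cream: 0.25 cup × 13/3 × 230 g/cup ÷ 28.35 g/oz ≈ 8.8 oz
honey: 4 oz × 13/3 × 28.35 g/oz ÷ 340 g/cup ≈ 1.4 cup
bread flour: (3 cup + 14 tbsp = 3.875 cup) × 13/3 × 127 g/cup ≈ 2132.5 g
chocolate chips: 2/3 cup × 13/3 × 170 g/cup ÷ 1000 g/kg ≈ 0.5 kg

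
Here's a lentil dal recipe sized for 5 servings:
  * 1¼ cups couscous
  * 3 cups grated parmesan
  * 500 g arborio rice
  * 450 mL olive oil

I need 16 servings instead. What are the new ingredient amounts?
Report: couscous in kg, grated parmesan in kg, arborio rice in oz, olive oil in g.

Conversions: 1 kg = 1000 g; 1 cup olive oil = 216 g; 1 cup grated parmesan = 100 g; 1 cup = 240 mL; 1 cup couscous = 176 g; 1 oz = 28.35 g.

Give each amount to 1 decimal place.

couscous: 0.7 kg; grated parmesan: 1.0 kg; arborio rice: 56.4 oz; olive oil: 1296.0 g

Scaling factor: 16/5 = 3.2.
couscous: 1.25 cup × 16/5 × 176 g/cup ÷ 1000 g/kg ≈ 0.7 kg
grated parmesan: 3 cup × 16/5 × 100 g/cup ÷ 1000 g/kg ≈ 1.0 kg
arborio rice: 500 g × 16/5 ÷ 28.35 g/oz ≈ 56.4 oz
olive oil: 450 mL × 16/5 ÷ 240 mL/cup × 216 g/cup = 1296.0 g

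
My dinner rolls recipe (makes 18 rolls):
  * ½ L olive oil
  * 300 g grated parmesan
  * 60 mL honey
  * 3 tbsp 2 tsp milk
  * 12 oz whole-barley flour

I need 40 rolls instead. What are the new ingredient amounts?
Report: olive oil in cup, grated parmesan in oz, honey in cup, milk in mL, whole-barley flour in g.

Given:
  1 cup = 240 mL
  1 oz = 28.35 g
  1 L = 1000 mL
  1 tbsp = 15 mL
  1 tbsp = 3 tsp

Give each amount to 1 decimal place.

Scaling factor: 40/18 = 20/9.
olive oil: 0.5 L × 20/9 × 1000 mL/L ÷ 240 mL/cup ≈ 4.6 cup
grated parmesan: 300 g × 20/9 ÷ 28.35 g/oz ≈ 23.5 oz
honey: 60 mL × 20/9 ÷ 240 mL/cup ≈ 0.6 cup
milk: (3 tbsp + 2 tsp = 11/3 tbsp) × 20/9 × 15 mL/tbsp ≈ 122.2 mL
whole-barley flour: 12 oz × 20/9 × 28.35 g/oz = 756.0 g

olive oil: 4.6 cup; grated parmesan: 23.5 oz; honey: 0.6 cup; milk: 122.2 mL; whole-barley flour: 756.0 g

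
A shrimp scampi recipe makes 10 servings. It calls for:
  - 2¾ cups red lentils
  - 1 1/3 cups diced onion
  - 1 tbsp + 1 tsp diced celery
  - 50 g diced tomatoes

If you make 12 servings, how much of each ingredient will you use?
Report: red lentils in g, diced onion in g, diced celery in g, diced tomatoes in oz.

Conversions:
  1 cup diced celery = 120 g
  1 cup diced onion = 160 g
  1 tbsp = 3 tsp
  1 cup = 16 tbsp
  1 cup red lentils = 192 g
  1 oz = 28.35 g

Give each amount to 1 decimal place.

Scaling factor: 12/10 = 6/5 = 1.2.
red lentils: 2.75 cup × 6/5 × 192 g/cup = 633.6 g
diced onion: 4/3 cup × 6/5 × 160 g/cup = 256.0 g
diced celery: (1 tbsp + 1 tsp = 4/3 tbsp) × 6/5 ÷ 16 tbsp/cup × 120 g/cup = 12.0 g
diced tomatoes: 50 g × 6/5 ÷ 28.35 g/oz ≈ 2.1 oz

red lentils: 633.6 g; diced onion: 256.0 g; diced celery: 12.0 g; diced tomatoes: 2.1 oz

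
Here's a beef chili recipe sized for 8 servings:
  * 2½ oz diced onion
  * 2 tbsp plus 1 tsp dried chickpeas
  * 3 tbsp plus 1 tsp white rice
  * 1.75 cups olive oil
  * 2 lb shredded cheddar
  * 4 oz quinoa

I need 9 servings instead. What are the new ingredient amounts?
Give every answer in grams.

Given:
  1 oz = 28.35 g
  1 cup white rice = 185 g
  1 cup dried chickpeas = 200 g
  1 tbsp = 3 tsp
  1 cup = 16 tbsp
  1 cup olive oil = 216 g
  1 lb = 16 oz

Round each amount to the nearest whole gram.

diced onion: 80 g; dried chickpeas: 33 g; white rice: 43 g; olive oil: 425 g; shredded cheddar: 1021 g; quinoa: 128 g

Scaling factor: 9/8 = 1.125.
diced onion: 2.5 oz × 9/8 × 28.35 g/oz ≈ 80 g
dried chickpeas: (2 tbsp + 1 tsp = 7/3 tbsp) × 9/8 ÷ 16 tbsp/cup × 200 g/cup ≈ 33 g
white rice: (3 tbsp + 1 tsp = 10/3 tbsp) × 9/8 ÷ 16 tbsp/cup × 185 g/cup ≈ 43 g
olive oil: 1.75 cup × 9/8 × 216 g/cup ≈ 425 g
shredded cheddar: 2 lb × 9/8 × 16 oz/lb × 28.35 g/oz ≈ 1021 g
quinoa: 4 oz × 9/8 × 28.35 g/oz ≈ 128 g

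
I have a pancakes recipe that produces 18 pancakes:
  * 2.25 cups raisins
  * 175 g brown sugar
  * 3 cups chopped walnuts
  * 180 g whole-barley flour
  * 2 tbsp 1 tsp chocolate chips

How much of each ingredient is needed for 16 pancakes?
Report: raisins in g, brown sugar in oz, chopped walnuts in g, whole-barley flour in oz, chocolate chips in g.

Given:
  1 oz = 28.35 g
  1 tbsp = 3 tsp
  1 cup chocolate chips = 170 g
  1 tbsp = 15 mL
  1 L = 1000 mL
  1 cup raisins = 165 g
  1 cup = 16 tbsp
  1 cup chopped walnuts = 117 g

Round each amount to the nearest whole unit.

raisins: 330 g; brown sugar: 5 oz; chopped walnuts: 312 g; whole-barley flour: 6 oz; chocolate chips: 22 g

Scaling factor: 16/18 = 8/9.
raisins: 2.25 cup × 8/9 × 165 g/cup = 330 g
brown sugar: 175 g × 8/9 ÷ 28.35 g/oz ≈ 5 oz
chopped walnuts: 3 cup × 8/9 × 117 g/cup = 312 g
whole-barley flour: 180 g × 8/9 ÷ 28.35 g/oz ≈ 6 oz
chocolate chips: (2 tbsp + 1 tsp = 7/3 tbsp) × 8/9 ÷ 16 tbsp/cup × 170 g/cup ≈ 22 g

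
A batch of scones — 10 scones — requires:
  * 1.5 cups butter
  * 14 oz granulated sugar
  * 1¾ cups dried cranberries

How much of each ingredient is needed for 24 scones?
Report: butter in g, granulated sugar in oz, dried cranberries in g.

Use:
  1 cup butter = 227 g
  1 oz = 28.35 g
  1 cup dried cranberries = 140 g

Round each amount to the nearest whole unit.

Scaling factor: 24/10 = 12/5 = 2.4.
butter: 1.5 cup × 12/5 × 227 g/cup ≈ 817 g
granulated sugar: 14 oz × 12/5 ≈ 34 oz
dried cranberries: 1.75 cup × 12/5 × 140 g/cup = 588 g

butter: 817 g; granulated sugar: 34 oz; dried cranberries: 588 g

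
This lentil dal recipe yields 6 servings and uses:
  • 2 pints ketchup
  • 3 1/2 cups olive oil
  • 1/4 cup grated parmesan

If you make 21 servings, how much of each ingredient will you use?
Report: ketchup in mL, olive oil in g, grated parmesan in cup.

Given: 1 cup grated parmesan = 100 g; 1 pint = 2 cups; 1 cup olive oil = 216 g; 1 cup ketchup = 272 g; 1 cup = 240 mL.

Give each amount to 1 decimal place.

ketchup: 3360.0 mL; olive oil: 2646.0 g; grated parmesan: 0.9 cup

Scaling factor: 21/6 = 7/2 = 3.5.
ketchup: 2 pint × 7/2 × 2 cup/pint × 240 mL/cup = 3360.0 mL
olive oil: 3.5 cup × 7/2 × 216 g/cup = 2646.0 g
grated parmesan: 0.25 cup × 7/2 ≈ 0.9 cup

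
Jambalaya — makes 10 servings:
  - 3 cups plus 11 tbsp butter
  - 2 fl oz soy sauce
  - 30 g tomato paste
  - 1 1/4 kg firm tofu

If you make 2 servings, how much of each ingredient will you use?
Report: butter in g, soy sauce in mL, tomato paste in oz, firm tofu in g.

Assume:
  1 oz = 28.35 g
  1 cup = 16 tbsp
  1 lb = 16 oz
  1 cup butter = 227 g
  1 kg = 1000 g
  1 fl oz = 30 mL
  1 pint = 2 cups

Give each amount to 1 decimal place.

butter: 167.4 g; soy sauce: 12.0 mL; tomato paste: 0.2 oz; firm tofu: 250.0 g

Scaling factor: 2/10 = 1/5 = 0.2.
butter: (3 cup + 11 tbsp = 3.6875 cup) × 1/5 × 227 g/cup ≈ 167.4 g
soy sauce: 2 fl oz × 1/5 × 30 mL/fl oz = 12.0 mL
tomato paste: 30 g × 1/5 ÷ 28.35 g/oz ≈ 0.2 oz
firm tofu: 1.25 kg × 1/5 × 1000 g/kg = 250.0 g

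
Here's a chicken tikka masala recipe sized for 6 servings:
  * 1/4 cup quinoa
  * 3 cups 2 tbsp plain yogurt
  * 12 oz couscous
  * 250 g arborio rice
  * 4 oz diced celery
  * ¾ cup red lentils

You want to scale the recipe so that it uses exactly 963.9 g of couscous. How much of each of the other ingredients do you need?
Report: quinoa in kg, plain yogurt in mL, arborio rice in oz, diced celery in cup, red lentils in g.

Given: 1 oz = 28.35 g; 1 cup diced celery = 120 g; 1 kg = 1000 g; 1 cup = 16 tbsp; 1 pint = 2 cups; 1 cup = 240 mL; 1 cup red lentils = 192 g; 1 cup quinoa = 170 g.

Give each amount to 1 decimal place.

The original recipe has 340.2 g of couscous, so the scaling factor is 963.9 ÷ 340.2 = 17/6.
quinoa: 0.25 cup × 17/6 × 170 g/cup ÷ 1000 g/kg ≈ 0.1 kg
plain yogurt: (3 cup + 2 tbsp = 3.125 cup) × 17/6 × 240 mL/cup = 2125.0 mL
arborio rice: 250 g × 17/6 ÷ 28.35 g/oz ≈ 25.0 oz
diced celery: 4 oz × 17/6 × 28.35 g/oz ÷ 120 g/cup ≈ 2.7 cup
red lentils: 0.75 cup × 17/6 × 192 g/cup = 408.0 g

quinoa: 0.1 kg; plain yogurt: 2125.0 mL; arborio rice: 25.0 oz; diced celery: 2.7 cup; red lentils: 408.0 g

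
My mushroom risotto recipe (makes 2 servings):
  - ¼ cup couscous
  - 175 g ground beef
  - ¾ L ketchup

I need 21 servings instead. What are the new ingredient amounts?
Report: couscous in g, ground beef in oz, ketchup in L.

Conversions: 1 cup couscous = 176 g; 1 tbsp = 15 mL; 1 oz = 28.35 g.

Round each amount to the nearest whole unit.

Scaling factor: 21/2 = 10.5.
couscous: 0.25 cup × 21/2 × 176 g/cup = 462 g
ground beef: 175 g × 21/2 ÷ 28.35 g/oz ≈ 65 oz
ketchup: 0.75 L × 21/2 ≈ 8 L

couscous: 462 g; ground beef: 65 oz; ketchup: 8 L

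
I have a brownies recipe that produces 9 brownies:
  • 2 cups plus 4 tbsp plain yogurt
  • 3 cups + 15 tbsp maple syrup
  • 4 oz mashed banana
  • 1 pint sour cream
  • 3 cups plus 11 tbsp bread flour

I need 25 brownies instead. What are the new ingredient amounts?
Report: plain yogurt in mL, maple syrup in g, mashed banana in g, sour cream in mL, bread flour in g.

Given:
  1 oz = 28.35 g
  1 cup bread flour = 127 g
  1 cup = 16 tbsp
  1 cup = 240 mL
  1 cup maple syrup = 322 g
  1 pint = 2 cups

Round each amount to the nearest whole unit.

Scaling factor: 25/9.
plain yogurt: (2 cup + 4 tbsp = 2.25 cup) × 25/9 × 240 mL/cup = 1500 mL
maple syrup: (3 cup + 15 tbsp = 3.9375 cup) × 25/9 × 322 g/cup ≈ 3522 g
mashed banana: 4 oz × 25/9 × 28.35 g/oz = 315 g
sour cream: 1 pint × 25/9 × 2 cup/pint × 240 mL/cup ≈ 1333 mL
bread flour: (3 cup + 11 tbsp = 3.6875 cup) × 25/9 × 127 g/cup ≈ 1301 g

plain yogurt: 1500 mL; maple syrup: 3522 g; mashed banana: 315 g; sour cream: 1333 mL; bread flour: 1301 g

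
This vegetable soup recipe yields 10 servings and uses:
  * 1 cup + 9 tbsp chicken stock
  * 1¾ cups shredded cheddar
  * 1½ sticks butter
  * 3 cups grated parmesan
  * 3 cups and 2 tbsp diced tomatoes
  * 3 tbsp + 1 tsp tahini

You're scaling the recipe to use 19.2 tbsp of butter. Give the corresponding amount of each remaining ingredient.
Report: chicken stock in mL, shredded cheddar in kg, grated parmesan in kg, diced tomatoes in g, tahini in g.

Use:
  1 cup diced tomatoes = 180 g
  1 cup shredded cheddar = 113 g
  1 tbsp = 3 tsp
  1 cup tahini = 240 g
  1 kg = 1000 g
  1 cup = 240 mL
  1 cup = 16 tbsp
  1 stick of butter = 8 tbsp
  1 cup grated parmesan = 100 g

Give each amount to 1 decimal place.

The original recipe has 12 tbsp of butter, so the scaling factor is 19.2 ÷ 12 = 8/5 = 1.6.
chicken stock: (1 cup + 9 tbsp = 1.5625 cup) × 8/5 × 240 mL/cup = 600.0 mL
shredded cheddar: 1.75 cup × 8/5 × 113 g/cup ÷ 1000 g/kg ≈ 0.3 kg
grated parmesan: 3 cup × 8/5 × 100 g/cup ÷ 1000 g/kg ≈ 0.5 kg
diced tomatoes: (3 cup + 2 tbsp = 3.125 cup) × 8/5 × 180 g/cup = 900.0 g
tahini: (3 tbsp + 1 tsp = 10/3 tbsp) × 8/5 ÷ 16 tbsp/cup × 240 g/cup = 80.0 g

chicken stock: 600.0 mL; shredded cheddar: 0.3 kg; grated parmesan: 0.5 kg; diced tomatoes: 900.0 g; tahini: 80.0 g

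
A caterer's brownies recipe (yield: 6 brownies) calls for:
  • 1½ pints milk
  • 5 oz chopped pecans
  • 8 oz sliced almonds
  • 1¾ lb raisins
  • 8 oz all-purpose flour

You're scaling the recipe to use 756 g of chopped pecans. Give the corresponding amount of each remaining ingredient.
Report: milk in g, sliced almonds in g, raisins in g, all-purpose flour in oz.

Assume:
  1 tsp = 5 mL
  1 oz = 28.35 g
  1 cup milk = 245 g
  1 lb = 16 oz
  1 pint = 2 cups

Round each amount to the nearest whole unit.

The original recipe has 141.75 g of chopped pecans, so the scaling factor is 756 ÷ 141.75 = 16/3.
milk: 1.5 pint × 16/3 × 2 cup/pint × 245 g/cup = 3920 g
sliced almonds: 8 oz × 16/3 × 28.35 g/oz ≈ 1210 g
raisins: 1.75 lb × 16/3 × 16 oz/lb × 28.35 g/oz ≈ 4234 g
all-purpose flour: 8 oz × 16/3 ≈ 43 oz

milk: 3920 g; sliced almonds: 1210 g; raisins: 4234 g; all-purpose flour: 43 oz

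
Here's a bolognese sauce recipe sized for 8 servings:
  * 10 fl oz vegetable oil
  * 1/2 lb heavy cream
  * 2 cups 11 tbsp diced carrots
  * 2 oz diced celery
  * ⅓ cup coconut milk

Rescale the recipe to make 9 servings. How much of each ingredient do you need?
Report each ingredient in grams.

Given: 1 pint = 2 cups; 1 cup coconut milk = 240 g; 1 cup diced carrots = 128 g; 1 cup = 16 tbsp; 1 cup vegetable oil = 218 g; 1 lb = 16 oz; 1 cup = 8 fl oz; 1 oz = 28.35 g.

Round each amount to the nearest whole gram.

Scaling factor: 9/8 = 1.125.
vegetable oil: 10 fl oz × 9/8 ÷ 8 fl oz/cup × 218 g/cup ≈ 307 g
heavy cream: 0.5 lb × 9/8 × 16 oz/lb × 28.35 g/oz ≈ 255 g
diced carrots: (2 cup + 11 tbsp = 2.6875 cup) × 9/8 × 128 g/cup = 387 g
diced celery: 2 oz × 9/8 × 28.35 g/oz ≈ 64 g
coconut milk: 1/3 cup × 9/8 × 240 g/cup = 90 g

vegetable oil: 307 g; heavy cream: 255 g; diced carrots: 387 g; diced celery: 64 g; coconut milk: 90 g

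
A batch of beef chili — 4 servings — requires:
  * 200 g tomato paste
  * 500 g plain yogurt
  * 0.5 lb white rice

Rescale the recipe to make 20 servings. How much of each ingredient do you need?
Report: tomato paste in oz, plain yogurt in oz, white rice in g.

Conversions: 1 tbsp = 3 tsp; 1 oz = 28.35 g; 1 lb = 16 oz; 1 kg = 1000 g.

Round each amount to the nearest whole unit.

Scaling factor: 20/4 = 5.
tomato paste: 200 g × 5 ÷ 28.35 g/oz ≈ 35 oz
plain yogurt: 500 g × 5 ÷ 28.35 g/oz ≈ 88 oz
white rice: 0.5 lb × 5 × 16 oz/lb × 28.35 g/oz = 1134 g

tomato paste: 35 oz; plain yogurt: 88 oz; white rice: 1134 g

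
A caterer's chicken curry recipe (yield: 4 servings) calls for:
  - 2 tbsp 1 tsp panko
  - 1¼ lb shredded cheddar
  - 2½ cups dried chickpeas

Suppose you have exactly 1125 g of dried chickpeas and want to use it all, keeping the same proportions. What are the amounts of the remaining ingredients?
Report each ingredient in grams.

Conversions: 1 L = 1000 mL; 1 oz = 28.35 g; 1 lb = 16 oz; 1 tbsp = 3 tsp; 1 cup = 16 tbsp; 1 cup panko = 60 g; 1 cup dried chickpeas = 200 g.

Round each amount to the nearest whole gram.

panko: 20 g; shredded cheddar: 1276 g

The original recipe has 500 g of dried chickpeas, so the scaling factor is 1125 ÷ 500 = 9/4 = 2.25.
panko: (2 tbsp + 1 tsp = 7/3 tbsp) × 9/4 ÷ 16 tbsp/cup × 60 g/cup ≈ 20 g
shredded cheddar: 1.25 lb × 9/4 × 16 oz/lb × 28.35 g/oz ≈ 1276 g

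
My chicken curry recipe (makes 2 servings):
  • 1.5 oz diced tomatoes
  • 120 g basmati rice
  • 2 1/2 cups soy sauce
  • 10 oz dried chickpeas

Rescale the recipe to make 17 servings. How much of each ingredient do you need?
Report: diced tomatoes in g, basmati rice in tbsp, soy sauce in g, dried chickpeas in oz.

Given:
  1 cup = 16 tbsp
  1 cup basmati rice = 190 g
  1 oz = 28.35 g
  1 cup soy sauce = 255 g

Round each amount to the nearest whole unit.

diced tomatoes: 361 g; basmati rice: 86 tbsp; soy sauce: 5419 g; dried chickpeas: 85 oz

Scaling factor: 17/2 = 8.5.
diced tomatoes: 1.5 oz × 17/2 × 28.35 g/oz ≈ 361 g
basmati rice: 120 g × 17/2 ÷ 190 g/cup × 16 tbsp/cup ≈ 86 tbsp
soy sauce: 2.5 cup × 17/2 × 255 g/cup ≈ 5419 g
dried chickpeas: 10 oz × 17/2 = 85 oz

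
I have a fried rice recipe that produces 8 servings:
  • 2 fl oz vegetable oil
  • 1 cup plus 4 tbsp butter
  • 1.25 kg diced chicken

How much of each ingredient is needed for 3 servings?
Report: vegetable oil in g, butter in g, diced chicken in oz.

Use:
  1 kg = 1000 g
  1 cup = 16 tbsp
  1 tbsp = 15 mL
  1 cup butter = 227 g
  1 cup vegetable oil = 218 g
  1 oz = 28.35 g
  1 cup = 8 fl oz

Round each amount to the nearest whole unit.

Scaling factor: 3/8 = 0.375.
vegetable oil: 2 fl oz × 3/8 ÷ 8 fl oz/cup × 218 g/cup ≈ 20 g
butter: (1 cup + 4 tbsp = 1.25 cup) × 3/8 × 227 g/cup ≈ 106 g
diced chicken: 1.25 kg × 3/8 × 1000 g/kg ÷ 28.35 g/oz ≈ 17 oz

vegetable oil: 20 g; butter: 106 g; diced chicken: 17 oz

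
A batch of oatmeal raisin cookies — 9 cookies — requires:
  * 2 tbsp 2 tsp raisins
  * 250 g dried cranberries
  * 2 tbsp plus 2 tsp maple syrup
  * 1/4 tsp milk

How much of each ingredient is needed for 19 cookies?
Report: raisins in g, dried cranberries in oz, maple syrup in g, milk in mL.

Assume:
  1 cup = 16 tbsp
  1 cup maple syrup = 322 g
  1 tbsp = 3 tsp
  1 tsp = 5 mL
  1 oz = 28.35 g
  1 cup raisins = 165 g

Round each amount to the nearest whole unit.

raisins: 58 g; dried cranberries: 19 oz; maple syrup: 113 g; milk: 3 mL

Scaling factor: 19/9.
raisins: (2 tbsp + 2 tsp = 8/3 tbsp) × 19/9 ÷ 16 tbsp/cup × 165 g/cup ≈ 58 g
dried cranberries: 250 g × 19/9 ÷ 28.35 g/oz ≈ 19 oz
maple syrup: (2 tbsp + 2 tsp = 8/3 tbsp) × 19/9 ÷ 16 tbsp/cup × 322 g/cup ≈ 113 g
milk: 0.25 tsp × 19/9 × 5 mL/tsp ≈ 3 mL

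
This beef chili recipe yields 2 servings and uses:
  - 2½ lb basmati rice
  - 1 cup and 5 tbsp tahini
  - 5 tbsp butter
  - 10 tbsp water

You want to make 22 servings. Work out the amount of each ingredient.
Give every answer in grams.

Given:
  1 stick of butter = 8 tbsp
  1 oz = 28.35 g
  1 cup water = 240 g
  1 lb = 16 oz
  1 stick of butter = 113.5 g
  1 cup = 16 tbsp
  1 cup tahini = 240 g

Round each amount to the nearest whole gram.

Scaling factor: 22/2 = 11.
basmati rice: 2.5 lb × 11 × 16 oz/lb × 28.35 g/oz = 12474 g
tahini: (1 cup + 5 tbsp = 1.3125 cup) × 11 × 240 g/cup = 3465 g
butter: 5 tbsp × 11 ÷ 8 tbsp/stick × 113.5 g/stick ≈ 780 g
water: 10 tbsp × 11 ÷ 16 tbsp/cup × 240 g/cup = 1650 g

basmati rice: 12474 g; tahini: 3465 g; butter: 780 g; water: 1650 g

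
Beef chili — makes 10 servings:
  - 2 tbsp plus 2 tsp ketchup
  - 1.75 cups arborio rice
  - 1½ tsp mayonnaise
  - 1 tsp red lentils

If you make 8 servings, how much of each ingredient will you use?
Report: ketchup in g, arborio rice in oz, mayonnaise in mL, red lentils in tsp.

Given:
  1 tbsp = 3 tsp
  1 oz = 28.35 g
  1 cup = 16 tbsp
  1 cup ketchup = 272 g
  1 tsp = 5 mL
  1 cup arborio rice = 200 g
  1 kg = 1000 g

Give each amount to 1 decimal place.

Scaling factor: 8/10 = 4/5 = 0.8.
ketchup: (2 tbsp + 2 tsp = 8/3 tbsp) × 4/5 ÷ 16 tbsp/cup × 272 g/cup ≈ 36.3 g
arborio rice: 1.75 cup × 4/5 × 200 g/cup ÷ 28.35 g/oz ≈ 9.9 oz
mayonnaise: 1.5 tsp × 4/5 × 5 mL/tsp = 6.0 mL
red lentils: 1 tsp × 4/5 = 0.8 tsp

ketchup: 36.3 g; arborio rice: 9.9 oz; mayonnaise: 6.0 mL; red lentils: 0.8 tsp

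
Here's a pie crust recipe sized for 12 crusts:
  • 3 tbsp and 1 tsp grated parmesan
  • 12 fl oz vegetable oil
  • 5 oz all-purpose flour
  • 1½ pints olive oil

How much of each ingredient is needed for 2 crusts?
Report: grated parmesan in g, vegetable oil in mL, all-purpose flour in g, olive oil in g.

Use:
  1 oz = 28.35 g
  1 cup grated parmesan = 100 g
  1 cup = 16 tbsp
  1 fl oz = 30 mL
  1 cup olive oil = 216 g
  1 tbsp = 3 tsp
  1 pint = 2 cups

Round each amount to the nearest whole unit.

Scaling factor: 2/12 = 1/6.
grated parmesan: (3 tbsp + 1 tsp = 10/3 tbsp) × 1/6 ÷ 16 tbsp/cup × 100 g/cup ≈ 3 g
vegetable oil: 12 fl oz × 1/6 × 30 mL/fl oz = 60 mL
all-purpose flour: 5 oz × 1/6 × 28.35 g/oz ≈ 24 g
olive oil: 1.5 pint × 1/6 × 2 cup/pint × 216 g/cup = 108 g

grated parmesan: 3 g; vegetable oil: 60 mL; all-purpose flour: 24 g; olive oil: 108 g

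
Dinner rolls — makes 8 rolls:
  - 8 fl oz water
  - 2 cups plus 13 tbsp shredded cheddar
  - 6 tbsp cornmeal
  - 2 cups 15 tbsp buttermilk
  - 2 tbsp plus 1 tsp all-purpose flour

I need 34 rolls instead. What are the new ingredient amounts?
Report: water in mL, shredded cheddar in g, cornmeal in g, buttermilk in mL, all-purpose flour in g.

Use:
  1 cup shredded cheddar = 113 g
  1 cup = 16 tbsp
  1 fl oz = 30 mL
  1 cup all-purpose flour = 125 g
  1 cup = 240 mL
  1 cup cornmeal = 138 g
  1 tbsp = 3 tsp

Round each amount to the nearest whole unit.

Scaling factor: 34/8 = 17/4 = 4.25.
water: 8 fl oz × 17/4 × 30 mL/fl oz = 1020 mL
shredded cheddar: (2 cup + 13 tbsp = 2.8125 cup) × 17/4 × 113 g/cup ≈ 1351 g
cornmeal: 6 tbsp × 17/4 ÷ 16 tbsp/cup × 138 g/cup ≈ 220 g
buttermilk: (2 cup + 15 tbsp = 2.9375 cup) × 17/4 × 240 mL/cup ≈ 2996 mL
all-purpose flour: (2 tbsp + 1 tsp = 7/3 tbsp) × 17/4 ÷ 16 tbsp/cup × 125 g/cup ≈ 77 g

water: 1020 mL; shredded cheddar: 1351 g; cornmeal: 220 g; buttermilk: 2996 mL; all-purpose flour: 77 g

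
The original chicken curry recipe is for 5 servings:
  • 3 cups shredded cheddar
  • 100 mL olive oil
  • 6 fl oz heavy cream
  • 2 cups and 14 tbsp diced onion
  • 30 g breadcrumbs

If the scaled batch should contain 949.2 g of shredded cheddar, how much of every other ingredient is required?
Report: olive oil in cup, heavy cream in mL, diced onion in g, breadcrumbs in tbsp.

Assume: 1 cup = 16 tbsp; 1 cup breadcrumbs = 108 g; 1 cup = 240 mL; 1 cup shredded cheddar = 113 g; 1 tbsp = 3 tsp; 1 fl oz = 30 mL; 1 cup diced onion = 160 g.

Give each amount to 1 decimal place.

The original recipe has 339 g of shredded cheddar, so the scaling factor is 949.2 ÷ 339 = 14/5 = 2.8.
olive oil: 100 mL × 14/5 ÷ 240 mL/cup ≈ 1.2 cup
heavy cream: 6 fl oz × 14/5 × 30 mL/fl oz = 504.0 mL
diced onion: (2 cup + 14 tbsp = 2.875 cup) × 14/5 × 160 g/cup = 1288.0 g
breadcrumbs: 30 g × 14/5 ÷ 108 g/cup × 16 tbsp/cup ≈ 12.4 tbsp

olive oil: 1.2 cup; heavy cream: 504.0 mL; diced onion: 1288.0 g; breadcrumbs: 12.4 tbsp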